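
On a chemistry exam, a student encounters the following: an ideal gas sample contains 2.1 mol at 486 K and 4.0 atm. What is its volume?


PV = nRT  (R = 0.08206 L·atm/(mol·K))
V = nRT/P = 2.1×0.08206×486/4.0
= 20.938 L

20.938 L


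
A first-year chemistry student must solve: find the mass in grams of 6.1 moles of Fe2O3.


M(Fe2O3) = 159.7 g/mol
mass = n × M = 6.1 × 159.7 = 974.17 g

974.17 g


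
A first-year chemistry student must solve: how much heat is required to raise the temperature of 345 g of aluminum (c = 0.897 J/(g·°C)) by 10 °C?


q = mcΔT = 345 × 0.897 × 10
= 3094.65 J

3094.65 J


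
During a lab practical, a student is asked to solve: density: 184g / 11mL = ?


ρ = mass/volume
= 184/11
= 16.727 g/mL

16.727 g/mL


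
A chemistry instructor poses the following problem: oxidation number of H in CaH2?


H with a metal (hydride): -1
Oxidation number: -1

-1


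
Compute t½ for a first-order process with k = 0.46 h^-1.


t½ = ln2/k = 0.693147/(0.46 h^-1)
= 1.507 h

1.507 h


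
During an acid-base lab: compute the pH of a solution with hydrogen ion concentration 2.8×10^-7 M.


pH = -log10([H+]) = -log10(2.8×10^-7)
= 7 - log10(2.8)
= 7 - 0.45
= 6.55

6.55


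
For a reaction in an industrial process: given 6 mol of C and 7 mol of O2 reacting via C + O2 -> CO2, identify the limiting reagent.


Mole ratio available / coefficient:
  C: 6/1 = 6.000
  O2: 7/1 = 7.000
Smaller ratio is limiting.

C


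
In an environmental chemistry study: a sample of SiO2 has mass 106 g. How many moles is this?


M(SiO2) = 60.09 g/mol
n = mass/M = 106/60.09 = 1.764 mol

1.764 mol


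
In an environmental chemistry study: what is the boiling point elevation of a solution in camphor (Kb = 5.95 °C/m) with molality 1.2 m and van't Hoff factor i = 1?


ΔTb = Kb × m × i
= 5.95 × 1.2 × 1
= 7.14 °C

7.14 °C


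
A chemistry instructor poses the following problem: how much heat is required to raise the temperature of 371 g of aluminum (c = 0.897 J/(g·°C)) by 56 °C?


q = mcΔT = 371 × 0.897 × 56
= 18636.07 J

18636.07 J


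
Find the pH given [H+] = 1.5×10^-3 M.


pH = -log10([H+]) = -log10(1.5×10^-3)
= 3 - log10(1.5)
= 3 - 0.18
= 2.82

2.82


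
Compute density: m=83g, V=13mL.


ρ = mass/volume
= 83/13
= 6.385 g/mL

6.385 g/mL


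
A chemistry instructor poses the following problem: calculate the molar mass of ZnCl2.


M(ZnCl2) = 1×65.38 + 2×35.45
= 65.38 + 70.9
= 136.28 g/mol

136.28 g/mol


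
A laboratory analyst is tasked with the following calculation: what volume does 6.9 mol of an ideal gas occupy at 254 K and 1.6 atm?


PV = nRT  (R = 0.08206 L·atm/(mol·K))
V = nRT/P = 6.9×0.08206×254/1.6
= 89.886 L

89.886 L


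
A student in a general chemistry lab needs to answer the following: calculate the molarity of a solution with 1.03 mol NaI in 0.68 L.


M = n/V = 1.03/0.68 = 1.515 mol/L

1.515 M


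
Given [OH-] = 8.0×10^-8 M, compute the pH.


pOH = -log10([OH-]) = -log10(8.0×10^-8)
= 8 - log10(8.0) = 7.1
pH = 14 - pOH = 14 - 7.1 = 6.9

6.9


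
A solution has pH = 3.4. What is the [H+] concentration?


[H+] = 10^(-pH) = 10^(-3.4)
= 3.98×10^-4 M

3.98×10^-4 M


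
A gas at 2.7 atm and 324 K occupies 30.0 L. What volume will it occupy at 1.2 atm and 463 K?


P1V1/T1 = P2V2/T2
V2 = P1V1T2/(T1P2)
= 2.7×30.0×463/(324×1.2)
= 96.458 L

96.458 L


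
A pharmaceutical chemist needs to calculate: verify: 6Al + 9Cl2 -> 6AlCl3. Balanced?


Equation: 6Al + 9Cl2 -> 6AlCl3
Check atoms: Al: 6=6, Cl: 18=18
Balanced

Yes, balanced


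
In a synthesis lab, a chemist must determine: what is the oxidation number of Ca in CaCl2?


Group 2 metal: +2
Oxidation number: +2

+2


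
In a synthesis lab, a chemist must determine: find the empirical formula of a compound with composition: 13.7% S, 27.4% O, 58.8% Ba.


Assume 100 g sample. Moles of each element:
  S: 13.7/32.07 = 0.427 mol
  O: 27.4/16.0 = 1.712 mol
  Ba: 58.8/137.33 = 0.428 mol
Divide by smallest (0.427):
  S: 0.427/0.427 = 1.0
  O: 1.712/0.427 = 4.01
  Ba: 0.428/0.427 = 1.0
Empirical formula: BaSO4

BaSO4


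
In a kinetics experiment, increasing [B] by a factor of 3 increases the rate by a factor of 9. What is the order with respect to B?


rate ∝ [B]^n
3^n = 9 → n = 2
Order in B: 2

2


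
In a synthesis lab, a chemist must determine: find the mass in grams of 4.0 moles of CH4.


M(CH4) = 16.04 g/mol
mass = n × M = 4.0 × 16.04 = 64.16 g

64.16 g


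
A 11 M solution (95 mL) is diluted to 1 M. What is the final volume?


C1V1 = C2V2
11 × 95 = 1 × V2
V2 = 1045/1 = 1045.0 mL

1045.0 mL


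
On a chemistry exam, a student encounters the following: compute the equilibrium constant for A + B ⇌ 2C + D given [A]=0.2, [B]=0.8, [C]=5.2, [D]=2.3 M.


Kc = [C]^2[D]/([A][B])
= (5.2^2 × 2.3^1)/(0.2^1 × 0.8^1)
= 62.192/0.16
= 388.7

388.7


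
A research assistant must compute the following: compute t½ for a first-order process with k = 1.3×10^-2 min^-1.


t½ = ln2/k = 0.693147/(1.3×10^-2 min^-1)
= 53.32 min

53.32 min


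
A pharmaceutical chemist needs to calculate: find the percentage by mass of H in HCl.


M(HCl) = 1×1.008 + 1×35.45 = 36.458 g/mol
Mass of H = 1 × 1.008 = 1.008 g/mol
% H = 1.008/36.458 × 100 = 2.76%

2.76%


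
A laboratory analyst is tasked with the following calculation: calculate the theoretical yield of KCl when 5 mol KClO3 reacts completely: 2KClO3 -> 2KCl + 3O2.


Mole ratio KCl:KClO3 = 2:2
n(KCl) = 5 × 2/2 = 5.000 mol
mass = 5.000 × 74.55 = 372.75 g

372.75 g


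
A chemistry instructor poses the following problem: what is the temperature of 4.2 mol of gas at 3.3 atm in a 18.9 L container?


PV = nRT  (R = 0.08206 L·atm/(mol·K))
T = PV/(nR) = 3.3×18.9/(4.2×0.08206)
= 62.37/0.344652
= 180.97 K

180.97 K


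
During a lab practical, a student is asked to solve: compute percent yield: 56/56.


% yield = actual/theoretical × 100
= 56/56 × 100
= 100.0%

100.0%


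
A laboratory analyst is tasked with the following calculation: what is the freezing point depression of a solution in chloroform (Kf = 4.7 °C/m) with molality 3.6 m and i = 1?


ΔTf = Kf × m × i
= 4.7 × 3.6 × 1
= 16.92 °C

16.92 °C


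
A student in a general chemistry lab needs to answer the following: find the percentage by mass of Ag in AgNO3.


M(AgNO3) = 1×107.87 + 1×14.01 + 3×16.0 = 169.88 g/mol
Mass of Ag = 1 × 107.87 = 107.87 g/mol
% Ag = 107.87/169.88 × 100 = 63.50%

63.50%


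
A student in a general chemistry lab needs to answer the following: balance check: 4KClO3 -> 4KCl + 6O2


Equation: 4KClO3 -> 4KCl + 6O2
Check atoms: Cl: 4=4, K: 4=4, O: 12=12
Balanced

Yes, balanced


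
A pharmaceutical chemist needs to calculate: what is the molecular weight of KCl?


M(KCl) = 1×39.1 + 1×35.45
= 39.1 + 35.45
= 74.55 g/mol

74.55 g/mol


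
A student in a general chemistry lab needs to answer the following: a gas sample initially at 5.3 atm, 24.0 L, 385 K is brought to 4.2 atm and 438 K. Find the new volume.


P1V1/T1 = P2V2/T2
V2 = P1V1T2/(T1P2)
= 5.3×24.0×438/(385×4.2)
= 34.455 L

34.455 L


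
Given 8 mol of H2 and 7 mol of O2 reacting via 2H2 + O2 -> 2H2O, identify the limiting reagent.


Mole ratio available / coefficient:
  H2: 8/2 = 4.000
  O2: 7/1 = 7.000
Smaller ratio is limiting.

H2


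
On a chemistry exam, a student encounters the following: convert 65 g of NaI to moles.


M(NaI) = 149.89 g/mol
n = mass/M = 65/149.89 = 0.4337 mol

0.4337 mol


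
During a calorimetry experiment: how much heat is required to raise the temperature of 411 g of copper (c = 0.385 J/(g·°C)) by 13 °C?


q = mcΔT = 411 × 0.385 × 13
= 2057.06 J

2057.06 J


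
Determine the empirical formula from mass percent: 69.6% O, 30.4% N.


Assume 100 g sample. Moles of each element:
  O: 69.6/16.0 = 4.35 mol
  N: 30.4/14.01 = 2.17 mol
Divide by smallest (2.17):
  O: 4.35/2.17 = 2.0
  N: 2.17/2.17 = 1.0
Empirical formula: NO2

NO2


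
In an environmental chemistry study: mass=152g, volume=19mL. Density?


ρ = mass/volume
= 152/19
= 8.0 g/mL

8.0 g/mL


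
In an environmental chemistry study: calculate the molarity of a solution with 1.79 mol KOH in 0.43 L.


M = n/V = 1.79/0.43 = 4.163 mol/L

4.163 M


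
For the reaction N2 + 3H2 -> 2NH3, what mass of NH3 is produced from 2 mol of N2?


Mole ratio NH3:N2 = 2:1
n(NH3) = 2 × 2/1 = 4.000 mol
mass = 4.000 × 17.03 = 68.12 g

68.12 g


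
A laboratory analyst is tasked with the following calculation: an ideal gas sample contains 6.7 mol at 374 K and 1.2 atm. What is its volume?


PV = nRT  (R = 0.08206 L·atm/(mol·K))
V = nRT/P = 6.7×0.08206×374/1.2
= 171.355 L

171.355 L


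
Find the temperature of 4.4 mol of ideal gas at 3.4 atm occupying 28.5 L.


PV = nRT  (R = 0.08206 L·atm/(mol·K))
T = PV/(nR) = 3.4×28.5/(4.4×0.08206)
= 96.90/0.361064
= 268.37 K

268.37 K


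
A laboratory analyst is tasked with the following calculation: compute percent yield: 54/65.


% yield = actual/theoretical × 100
= 54/65 × 100
= 83.08%

83.08%


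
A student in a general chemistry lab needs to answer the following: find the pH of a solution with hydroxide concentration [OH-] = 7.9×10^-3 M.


pOH = -log10([OH-]) = -log10(7.9×10^-3)
= 3 - log10(7.9) = 2.1
pH = 14 - pOH = 14 - 2.1 = 11.9

11.9


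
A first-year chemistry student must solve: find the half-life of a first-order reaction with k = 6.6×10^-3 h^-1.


t½ = ln2/k = 0.693147/(6.6×10^-3 h^-1)
= 105.0 h

105.0 h


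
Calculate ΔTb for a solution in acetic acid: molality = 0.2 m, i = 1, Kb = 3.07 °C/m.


ΔTb = Kb × m × i
= 3.07 × 0.2 × 1
= 0.614 °C

0.614 °C


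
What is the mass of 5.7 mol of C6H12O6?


M(C6H12O6) = 180.16 g/mol
mass = n × M = 5.7 × 180.16 = 1026.91 g

1026.91 g


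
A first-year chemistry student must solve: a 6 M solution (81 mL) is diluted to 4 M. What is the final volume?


C1V1 = C2V2
6 × 81 = 4 × V2
V2 = 486/4 = 121.5 mL

121.5 mL


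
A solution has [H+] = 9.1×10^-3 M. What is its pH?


pH = -log10([H+]) = -log10(9.1×10^-3)
= 3 - log10(9.1)
= 3 - 0.96
= 2.04

2.04


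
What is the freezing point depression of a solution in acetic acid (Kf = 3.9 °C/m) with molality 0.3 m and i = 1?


ΔTf = Kf × m × i
= 3.9 × 0.3 × 1
= 1.17 °C

1.17 °C


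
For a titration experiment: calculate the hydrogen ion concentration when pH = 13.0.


[H+] = 10^(-pH) = 10^(-13.0)
= 1.0×10^-13 M

1.0×10^-13 M


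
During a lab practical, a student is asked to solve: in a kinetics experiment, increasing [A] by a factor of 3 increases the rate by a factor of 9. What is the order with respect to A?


rate ∝ [A]^n
3^n = 9 → n = 2
Order in A: 2

2


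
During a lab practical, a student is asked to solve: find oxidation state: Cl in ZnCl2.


halide: -1
Oxidation number: -1

-1


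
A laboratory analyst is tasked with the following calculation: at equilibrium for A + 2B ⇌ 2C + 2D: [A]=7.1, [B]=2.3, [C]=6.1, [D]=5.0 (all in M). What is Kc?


Kc = [C]^2[D]^2/([A][B]^2)
= (6.1^2 × 5.0^2)/(7.1^1 × 2.3^2)
= 930.25/37.559
= 24.77

24.77


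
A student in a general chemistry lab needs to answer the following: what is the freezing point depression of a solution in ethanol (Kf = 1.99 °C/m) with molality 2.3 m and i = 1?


ΔTf = Kf × m × i
= 1.99 × 2.3 × 1
= 4.577 °C

4.577 °C


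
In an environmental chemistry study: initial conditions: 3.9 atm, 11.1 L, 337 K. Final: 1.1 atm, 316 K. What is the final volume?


P1V1/T1 = P2V2/T2
V2 = P1V1T2/(T1P2)
= 3.9×11.1×316/(337×1.1)
= 36.902 L

36.902 L


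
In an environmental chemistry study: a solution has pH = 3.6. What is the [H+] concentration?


[H+] = 10^(-pH) = 10^(-3.6)
= 2.51×10^-4 M

2.51×10^-4 M


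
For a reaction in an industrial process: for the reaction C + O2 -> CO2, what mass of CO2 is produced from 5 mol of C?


Mole ratio CO2:C = 1:1
n(CO2) = 5 × 1/1 = 5.000 mol
mass = 5.000 × 44.01 = 220.05 g

220.05 g


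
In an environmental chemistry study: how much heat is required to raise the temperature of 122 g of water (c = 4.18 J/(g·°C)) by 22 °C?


q = mcΔT = 122 × 4.18 × 22
= 11219.12 J

11219.12 J


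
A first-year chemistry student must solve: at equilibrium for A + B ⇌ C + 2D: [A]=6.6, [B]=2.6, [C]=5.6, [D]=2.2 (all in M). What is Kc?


Kc = [C][D]^2/([A][B])
= (5.6^1 × 2.2^2)/(6.6^1 × 2.6^1)
= 27.104/17.16
= 1.579

1.579


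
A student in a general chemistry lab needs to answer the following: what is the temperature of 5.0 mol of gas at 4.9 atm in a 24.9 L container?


PV = nRT  (R = 0.08206 L·atm/(mol·K))
T = PV/(nR) = 4.9×24.9/(5.0×0.08206)
= 122.01/0.410300
= 297.37 K

297.37 K


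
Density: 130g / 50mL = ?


ρ = mass/volume
= 130/50
= 2.6 g/mL

2.6 g/mL


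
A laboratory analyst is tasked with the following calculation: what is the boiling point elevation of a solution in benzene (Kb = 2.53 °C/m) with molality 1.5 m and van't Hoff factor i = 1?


ΔTb = Kb × m × i
= 2.53 × 1.5 × 1
= 3.795 °C

3.795 °C


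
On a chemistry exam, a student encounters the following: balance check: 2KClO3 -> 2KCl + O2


Equation: 2KClO3 -> 2KCl + O2
Check atoms: Cl: 2=2, K: 2=2, O: 6≠2
Not balanced

No, not balanced


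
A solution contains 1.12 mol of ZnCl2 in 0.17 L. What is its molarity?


M = n/V = 1.12/0.17 = 6.588 mol/L

6.588 M


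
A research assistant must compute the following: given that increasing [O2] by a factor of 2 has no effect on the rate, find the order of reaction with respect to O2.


rate ∝ [O2]^n
rate ∝ [O2]^0
Order in O2: 0

0


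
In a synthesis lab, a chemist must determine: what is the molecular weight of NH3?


M(NH3) = 1×14.01 + 3×1.008
= 14.01 + 3.02
= 17.03 g/mol

17.03 g/mol


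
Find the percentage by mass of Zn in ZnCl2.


M(ZnCl2) = 1×65.38 + 2×35.45 = 136.28 g/mol
Mass of Zn = 1 × 65.38 = 65.38 g/mol
% Zn = 65.38/136.28 × 100 = 47.97%

47.97%


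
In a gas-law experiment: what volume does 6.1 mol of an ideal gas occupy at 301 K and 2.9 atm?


PV = nRT  (R = 0.08206 L·atm/(mol·K))
V = nRT/P = 6.1×0.08206×301/2.9
= 51.955 L

51.955 L


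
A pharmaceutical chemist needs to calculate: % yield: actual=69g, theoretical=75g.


% yield = actual/theoretical × 100
= 69/75 × 100
= 92.0%

92.0%


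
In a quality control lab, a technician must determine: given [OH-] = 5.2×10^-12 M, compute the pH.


pOH = -log10([OH-]) = -log10(5.2×10^-12)
= 12 - log10(5.2) = 11.28
pH = 14 - pOH = 14 - 11.28 = 2.72

2.72


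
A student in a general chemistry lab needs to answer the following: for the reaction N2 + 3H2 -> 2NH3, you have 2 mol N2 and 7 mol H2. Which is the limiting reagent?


Mole ratio available / coefficient:
  N2: 2/1 = 2.000
  H2: 7/3 = 2.333
Smaller ratio is limiting.

N2


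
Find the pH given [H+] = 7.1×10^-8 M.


pH = -log10([H+]) = -log10(7.1×10^-8)
= 8 - log10(7.1)
= 8 - 0.85
= 7.15

7.15


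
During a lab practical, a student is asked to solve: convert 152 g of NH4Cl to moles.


M(NH4Cl) = 53.49 g/mol
n = mass/M = 152/53.49 = 2.8417 mol

2.8417 mol


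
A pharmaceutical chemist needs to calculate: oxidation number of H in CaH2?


H with a metal (hydride): -1
Oxidation number: -1

-1


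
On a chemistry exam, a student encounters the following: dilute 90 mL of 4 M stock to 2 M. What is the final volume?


C1V1 = C2V2
4 × 90 = 2 × V2
V2 = 360/2 = 180.0 mL

180.0 mL


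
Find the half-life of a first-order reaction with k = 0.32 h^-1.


t½ = ln2/k = 0.693147/(0.32 h^-1)
= 2.166 h

2.166 h


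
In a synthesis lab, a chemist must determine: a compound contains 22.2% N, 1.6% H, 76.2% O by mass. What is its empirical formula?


Assume 100 g sample. Moles of each element:
  N: 22.2/14.01 = 1.585 mol
  H: 1.6/1.008 = 1.587 mol
  O: 76.2/16.0 = 4.763 mol
Divide by smallest (1.585):
  N: 1.585/1.585 = 1.0
  H: 1.587/1.585 = 1.0
  O: 4.763/1.585 = 3.01
Empirical formula: HNO3

HNO3


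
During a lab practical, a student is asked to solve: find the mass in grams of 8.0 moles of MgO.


M(MgO) = 40.31 g/mol
mass = n × M = 8.0 × 40.31 = 322.48 g

322.48 g


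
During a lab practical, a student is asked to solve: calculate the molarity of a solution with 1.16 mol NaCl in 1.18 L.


M = n/V = 1.16/1.18 = 0.983 mol/L

0.983 M


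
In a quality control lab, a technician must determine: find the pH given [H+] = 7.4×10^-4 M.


pH = -log10([H+]) = -log10(7.4×10^-4)
= 4 - log10(7.4)
= 4 - 0.87
= 3.13

3.13


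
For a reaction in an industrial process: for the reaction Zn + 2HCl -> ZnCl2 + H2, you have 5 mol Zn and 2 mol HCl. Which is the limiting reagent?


Mole ratio available / coefficient:
  Zn: 5/1 = 5.000
  HCl: 2/2 = 1.000
Smaller ratio is limiting.

HCl


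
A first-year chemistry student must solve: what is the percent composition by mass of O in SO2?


M(SO2) = 1×32.07 + 2×16.0 = 64.07 g/mol
Mass of O = 2 × 16.0 = 32.00 g/mol
% O = 32.00/64.07 × 100 = 49.95%

49.95%


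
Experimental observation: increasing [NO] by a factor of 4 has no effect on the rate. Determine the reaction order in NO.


rate ∝ [NO]^n
rate ∝ [NO]^0
Order in NO: 0

0


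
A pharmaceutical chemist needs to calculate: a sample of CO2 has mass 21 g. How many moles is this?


M(CO2) = 44.01 g/mol
n = mass/M = 21/44.01 = 0.4772 mol

0.4772 mol


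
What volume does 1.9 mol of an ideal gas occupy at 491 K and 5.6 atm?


PV = nRT  (R = 0.08206 L·atm/(mol·K))
V = nRT/P = 1.9×0.08206×491/5.6
= 13.67 L

13.67 L


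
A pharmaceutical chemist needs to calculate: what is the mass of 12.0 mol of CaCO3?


M(CaCO3) = 100.09 g/mol
mass = n × M = 12.0 × 100.09 = 1201.08 g

1201.08 g


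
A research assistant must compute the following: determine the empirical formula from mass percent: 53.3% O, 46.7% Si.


Assume 100 g sample. Moles of each element:
  O: 53.3/16.0 = 3.331 mol
  Si: 46.7/28.09 = 1.663 mol
Divide by smallest (1.663):
  O: 3.331/1.663 = 2.0
  Si: 1.663/1.663 = 1.0
Empirical formula: SiO2

SiO2


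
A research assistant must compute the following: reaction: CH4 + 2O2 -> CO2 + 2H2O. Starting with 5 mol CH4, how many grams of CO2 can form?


Mole ratio CO2:CH4 = 1:1
n(CO2) = 5 × 1/1 = 5.000 mol
mass = 5.000 × 44.01 = 220.05 g

220.05 g


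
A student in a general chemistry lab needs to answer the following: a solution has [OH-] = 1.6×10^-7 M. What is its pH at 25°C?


pOH = -log10([OH-]) = -log10(1.6×10^-7)
= 7 - log10(1.6) = 6.8
pH = 14 - pOH = 14 - 6.8 = 7.2

7.2


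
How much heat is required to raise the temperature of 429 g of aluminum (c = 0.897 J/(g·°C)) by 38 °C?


q = mcΔT = 429 × 0.897 × 38
= 14622.89 J

14622.89 J


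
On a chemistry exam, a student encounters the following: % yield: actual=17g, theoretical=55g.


% yield = actual/theoretical × 100
= 17/55 × 100
= 30.91%

30.91%


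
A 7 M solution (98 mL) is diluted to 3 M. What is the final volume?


C1V1 = C2V2
7 × 98 = 3 × V2
V2 = 686/3 = 228.67 mL

228.67 mL


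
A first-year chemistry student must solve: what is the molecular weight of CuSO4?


M(CuSO4) = 1×63.55 + 1×32.07 + 4×16.0
= 63.55 + 32.07 + 64.0
= 159.62 g/mol

159.62 g/mol


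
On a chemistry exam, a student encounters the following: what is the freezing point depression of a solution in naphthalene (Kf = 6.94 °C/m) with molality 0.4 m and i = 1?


ΔTf = Kf × m × i
= 6.94 × 0.4 × 1
= 2.776 °C

2.776 °C


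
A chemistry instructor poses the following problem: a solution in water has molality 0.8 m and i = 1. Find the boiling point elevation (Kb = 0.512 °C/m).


ΔTb = Kb × m × i
= 0.512 × 0.8 × 1
= 0.4096 °C

0.4096 °C


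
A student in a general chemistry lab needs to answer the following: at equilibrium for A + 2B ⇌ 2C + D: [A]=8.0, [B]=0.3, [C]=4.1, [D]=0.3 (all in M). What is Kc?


Kc = [C]^2[D]/([A][B]^2)
= (4.1^2 × 0.3^1)/(8.0^1 × 0.3^2)
= 5.043/0.72
= 7.004

7.004


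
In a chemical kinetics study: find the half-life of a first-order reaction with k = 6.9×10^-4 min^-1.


t½ = ln2/k = 0.693147/(6.9×10^-4 min^-1)
= 1005 min

1005 min


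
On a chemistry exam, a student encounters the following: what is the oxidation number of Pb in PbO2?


x + 2(-2) = 0, so x = +4
Oxidation number: +4

+4


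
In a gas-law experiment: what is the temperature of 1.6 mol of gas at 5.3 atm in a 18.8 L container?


PV = nRT  (R = 0.08206 L·atm/(mol·K))
T = PV/(nR) = 5.3×18.8/(1.6×0.08206)
= 99.64/0.131296
= 758.90 K

758.90 K


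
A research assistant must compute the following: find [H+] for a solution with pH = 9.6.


[H+] = 10^(-pH) = 10^(-9.6)
= 2.51×10^-10 M

2.51×10^-10 M


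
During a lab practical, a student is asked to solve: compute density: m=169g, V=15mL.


ρ = mass/volume
= 169/15
= 11.267 g/mL

11.267 g/mL


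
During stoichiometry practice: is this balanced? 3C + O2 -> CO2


Equation: 3C + O2 -> CO2
Check atoms: C: 3≠1, O: 2=2
Not balanced

No, not balanced


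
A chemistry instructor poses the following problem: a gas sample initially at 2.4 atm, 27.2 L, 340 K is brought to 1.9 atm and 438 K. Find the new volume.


P1V1/T1 = P2V2/T2
V2 = P1V1T2/(T1P2)
= 2.4×27.2×438/(340×1.9)
= 44.261 L

44.261 L


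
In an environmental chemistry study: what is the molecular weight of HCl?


M(HCl) = 1×1.008 + 1×35.45
= 1.01 + 35.45
= 36.46 g/mol

36.46 g/mol


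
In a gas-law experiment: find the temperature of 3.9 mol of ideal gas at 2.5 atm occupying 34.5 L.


PV = nRT  (R = 0.08206 L·atm/(mol·K))
T = PV/(nR) = 2.5×34.5/(3.9×0.08206)
= 86.25/0.320034
= 269.50 K

269.50 K


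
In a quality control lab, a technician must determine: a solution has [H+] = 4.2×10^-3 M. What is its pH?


pH = -log10([H+]) = -log10(4.2×10^-3)
= 3 - log10(4.2)
= 3 - 0.62
= 2.38

2.38


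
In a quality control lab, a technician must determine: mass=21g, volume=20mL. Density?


ρ = mass/volume
= 21/20
= 1.05 g/mL

1.05 g/mL


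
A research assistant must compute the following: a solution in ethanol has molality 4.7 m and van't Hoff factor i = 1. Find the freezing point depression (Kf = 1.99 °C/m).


ΔTf = Kf × m × i
= 1.99 × 4.7 × 1
= 9.353 °C

9.353 °C


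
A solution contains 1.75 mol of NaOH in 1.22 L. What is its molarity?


M = n/V = 1.75/1.22 = 1.434 mol/L

1.434 M


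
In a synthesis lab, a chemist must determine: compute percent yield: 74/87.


% yield = actual/theoretical × 100
= 74/87 × 100
= 85.06%

85.06%


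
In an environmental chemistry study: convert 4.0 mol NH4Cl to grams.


M(NH4Cl) = 53.49 g/mol
mass = n × M = 4.0 × 53.49 = 213.96 g

213.96 g


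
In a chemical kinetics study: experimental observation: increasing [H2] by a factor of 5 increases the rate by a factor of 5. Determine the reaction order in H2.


rate ∝ [H2]^n
5^n = 5 → n = 1
Order in H2: 1

1


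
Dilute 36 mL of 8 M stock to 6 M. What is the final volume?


C1V1 = C2V2
8 × 36 = 6 × V2
V2 = 288/6 = 48.0 mL

48.0 mL


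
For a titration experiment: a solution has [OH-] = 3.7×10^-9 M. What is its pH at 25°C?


pOH = -log10([OH-]) = -log10(3.7×10^-9)
= 9 - log10(3.7) = 8.43
pH = 14 - pOH = 14 - 8.43 = 5.57

5.57


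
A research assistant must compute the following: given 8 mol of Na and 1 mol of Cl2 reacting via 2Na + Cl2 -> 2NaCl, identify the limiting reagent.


Mole ratio available / coefficient:
  Na: 8/2 = 4.000
  Cl2: 1/1 = 1.000
Smaller ratio is limiting.

Cl2


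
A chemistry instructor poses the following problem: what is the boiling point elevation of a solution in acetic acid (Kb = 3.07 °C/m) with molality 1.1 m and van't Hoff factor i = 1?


ΔTb = Kb × m × i
= 3.07 × 1.1 × 1
= 3.377 °C

3.377 °C


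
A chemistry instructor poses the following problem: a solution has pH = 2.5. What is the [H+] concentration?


[H+] = 10^(-pH) = 10^(-2.5)
= 3.16×10^-3 M

3.16×10^-3 M


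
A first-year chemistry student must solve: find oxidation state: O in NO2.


O is usually -2
Oxidation number: -2

-2


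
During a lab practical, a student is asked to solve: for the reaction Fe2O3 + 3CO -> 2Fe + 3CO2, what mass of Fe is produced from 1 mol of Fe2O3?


Mole ratio Fe:Fe2O3 = 2:1
n(Fe) = 1 × 2/1 = 2.000 mol
mass = 2.000 × 55.85 = 111.7 g

111.7 g


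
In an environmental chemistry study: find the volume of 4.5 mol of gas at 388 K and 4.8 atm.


PV = nRT  (R = 0.08206 L·atm/(mol·K))
V = nRT/P = 4.5×0.08206×388/4.8
= 29.849 L

29.849 L


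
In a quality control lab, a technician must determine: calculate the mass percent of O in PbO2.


M(PbO2) = 1×207.2 + 2×16.0 = 239.20 g/mol
Mass of O = 2 × 16.0 = 32.00 g/mol
% O = 32.00/239.20 × 100 = 13.38%

13.38%


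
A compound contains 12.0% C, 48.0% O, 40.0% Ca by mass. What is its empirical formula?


Assume 100 g sample. Moles of each element:
  C: 12.0/12.01 = 0.999 mol
  O: 48.0/16.0 = 3.0 mol
  Ca: 40.0/40.08 = 0.998 mol
Divide by smallest (0.998):
  C: 0.999/0.998 = 1.0
  O: 3.0/0.998 = 3.01
  Ca: 0.998/0.998 = 1.0
Empirical formula: CaCO3

CaCO3


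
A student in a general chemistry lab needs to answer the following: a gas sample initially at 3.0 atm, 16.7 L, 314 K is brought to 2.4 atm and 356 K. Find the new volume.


P1V1/T1 = P2V2/T2
V2 = P1V1T2/(T1P2)
= 3.0×16.7×356/(314×2.4)
= 23.667 L

23.667 L


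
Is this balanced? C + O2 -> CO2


Equation: C + O2 -> CO2
Check atoms: C: 1=1, O: 2=2
Balanced

Yes, balanced


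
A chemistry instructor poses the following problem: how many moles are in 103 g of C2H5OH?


M(C2H5OH) = 46.07 g/mol
n = mass/M = 103/46.07 = 2.2357 mol

2.2357 mol


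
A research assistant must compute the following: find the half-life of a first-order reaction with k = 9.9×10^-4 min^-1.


t½ = ln2/k = 0.693147/(9.9×10^-4 min^-1)
= 700.1 min

700.1 min


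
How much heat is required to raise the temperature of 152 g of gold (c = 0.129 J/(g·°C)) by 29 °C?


q = mcΔT = 152 × 0.129 × 29
= 568.63 J

568.63 J


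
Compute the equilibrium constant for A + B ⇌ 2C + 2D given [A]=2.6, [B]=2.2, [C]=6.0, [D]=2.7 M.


Kc = [C]^2[D]^2/([A][B])
= (6.0^2 × 2.7^2)/(2.6^1 × 2.2^1)
= 262.44/5.72
= 45.88

45.88


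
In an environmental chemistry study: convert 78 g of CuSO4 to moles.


M(CuSO4) = 159.62 g/mol
n = mass/M = 78/159.62 = 0.4887 mol

0.4887 mol


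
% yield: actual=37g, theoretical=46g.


% yield = actual/theoretical × 100
= 37/46 × 100
= 80.43%

80.43%


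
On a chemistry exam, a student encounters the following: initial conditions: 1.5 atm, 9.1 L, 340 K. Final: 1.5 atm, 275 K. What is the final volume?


P1V1/T1 = P2V2/T2
V2 = P1V1T2/(T1P2)
= 1.5×9.1×275/(340×1.5)
= 7.36 L

7.36 L


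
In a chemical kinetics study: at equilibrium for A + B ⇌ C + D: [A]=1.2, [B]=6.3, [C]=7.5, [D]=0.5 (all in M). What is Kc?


Kc = [C][D]/([A][B])
= (7.5^1 × 0.5^1)/(1.2^1 × 6.3^1)
= 3.75/7.56
= 0.4960

0.4960


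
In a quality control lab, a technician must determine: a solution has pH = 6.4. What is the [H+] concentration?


[H+] = 10^(-pH) = 10^(-6.4)
= 3.98×10^-7 M

3.98×10^-7 M


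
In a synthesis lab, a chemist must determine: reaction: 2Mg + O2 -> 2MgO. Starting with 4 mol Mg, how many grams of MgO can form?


Mole ratio MgO:Mg = 2:2
n(MgO) = 4 × 2/2 = 4.000 mol
mass = 4.000 × 40.31 = 161.24 g

161.24 g


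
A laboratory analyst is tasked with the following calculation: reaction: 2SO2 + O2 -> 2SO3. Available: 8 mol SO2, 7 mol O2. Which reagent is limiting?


Mole ratio available / coefficient:
  SO2: 8/2 = 4.000
  O2: 7/1 = 7.000
Smaller ratio is limiting.

SO2


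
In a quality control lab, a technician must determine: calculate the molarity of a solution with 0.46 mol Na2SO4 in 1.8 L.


M = n/V = 0.46/1.8 = 0.256 mol/L

0.256 M


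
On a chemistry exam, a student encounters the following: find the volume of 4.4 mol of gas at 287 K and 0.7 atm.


PV = nRT  (R = 0.08206 L·atm/(mol·K))
V = nRT/P = 4.4×0.08206×287/0.7
= 148.036 L

148.036 L


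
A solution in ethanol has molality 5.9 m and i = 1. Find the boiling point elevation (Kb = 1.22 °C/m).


ΔTb = Kb × m × i
= 1.22 × 5.9 × 1
= 7.198 °C

7.198 °C


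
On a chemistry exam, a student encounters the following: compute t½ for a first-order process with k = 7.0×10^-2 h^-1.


t½ = ln2/k = 0.693147/(7.0×10^-2 h^-1)
= 9.902 h

9.902 h


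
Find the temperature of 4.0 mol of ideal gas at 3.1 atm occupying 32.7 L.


PV = nRT  (R = 0.08206 L·atm/(mol·K))
T = PV/(nR) = 3.1×32.7/(4.0×0.08206)
= 101.37/0.328240
= 308.83 K

308.83 K


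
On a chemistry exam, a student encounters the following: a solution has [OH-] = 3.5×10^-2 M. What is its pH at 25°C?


pOH = -log10([OH-]) = -log10(3.5×10^-2)
= 2 - log10(3.5) = 1.46
pH = 14 - pOH = 14 - 1.46 = 12.54

12.54


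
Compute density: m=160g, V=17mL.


ρ = mass/volume
= 160/17
= 9.412 g/mL

9.412 g/mL


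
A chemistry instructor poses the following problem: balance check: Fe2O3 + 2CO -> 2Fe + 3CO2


Equation: Fe2O3 + 2CO -> 2Fe + 3CO2
Check atoms: C: 2≠3, Fe: 2=2, O: 5≠6
Not balanced

No, not balanced


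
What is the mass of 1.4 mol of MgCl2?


M(MgCl2) = 95.21 g/mol
mass = n × M = 1.4 × 95.21 = 133.29 g

133.29 g


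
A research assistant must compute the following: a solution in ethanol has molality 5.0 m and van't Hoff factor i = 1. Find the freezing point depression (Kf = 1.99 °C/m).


ΔTf = Kf × m × i
= 1.99 × 5.0 × 1
= 9.95 °C

9.95 °C


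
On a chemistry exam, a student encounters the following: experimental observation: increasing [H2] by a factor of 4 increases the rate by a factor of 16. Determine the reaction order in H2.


rate ∝ [H2]^n
4^n = 16 → n = 2
Order in H2: 2

2


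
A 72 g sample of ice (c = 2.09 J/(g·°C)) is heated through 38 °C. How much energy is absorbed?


q = mcΔT = 72 × 2.09 × 38
= 5718.24 J

5718.24 J


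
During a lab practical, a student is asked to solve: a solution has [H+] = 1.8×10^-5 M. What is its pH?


pH = -log10([H+]) = -log10(1.8×10^-5)
= 5 - log10(1.8)
= 5 - 0.26
= 4.74

4.74


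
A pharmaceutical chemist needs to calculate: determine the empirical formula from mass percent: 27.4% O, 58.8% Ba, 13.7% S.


Assume 100 g sample. Moles of each element:
  O: 27.4/16.0 = 1.712 mol
  Ba: 58.8/137.33 = 0.428 mol
  S: 13.7/32.07 = 0.427 mol
Divide by smallest (0.427):
  O: 1.712/0.427 = 4.01
  Ba: 0.428/0.427 = 1.0
  S: 0.427/0.427 = 1.0
Empirical formula: BaSO4

BaSO4


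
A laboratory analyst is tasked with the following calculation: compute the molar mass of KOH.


M(KOH) = 1×39.1 + 1×16.0 + 1×1.008
= 39.1 + 16.0 + 1.01
= 56.11 g/mol

56.11 g/mol


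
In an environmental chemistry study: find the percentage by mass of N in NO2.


M(NO2) = 1×14.01 + 2×16.0 = 46.01 g/mol
Mass of N = 1 × 14.01 = 14.01 g/mol
% N = 14.01/46.01 × 100 = 30.45%

30.45%


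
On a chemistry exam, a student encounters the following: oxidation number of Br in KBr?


halide: -1
Oxidation number: -1

-1


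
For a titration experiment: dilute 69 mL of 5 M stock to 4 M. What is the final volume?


C1V1 = C2V2
5 × 69 = 4 × V2
V2 = 345/4 = 86.25 mL

86.25 mL


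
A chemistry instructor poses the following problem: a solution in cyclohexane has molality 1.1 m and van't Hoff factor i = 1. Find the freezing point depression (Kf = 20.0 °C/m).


ΔTf = Kf × m × i
= 20.0 × 1.1 × 1
= 22.0 °C

22.0 °C


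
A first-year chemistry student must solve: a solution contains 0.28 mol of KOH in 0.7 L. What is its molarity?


M = n/V = 0.28/0.7 = 0.400 mol/L

0.400 M


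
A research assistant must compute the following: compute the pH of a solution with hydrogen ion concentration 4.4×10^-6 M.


pH = -log10([H+]) = -log10(4.4×10^-6)
= 6 - log10(4.4)
= 6 - 0.64
= 5.36

5.36


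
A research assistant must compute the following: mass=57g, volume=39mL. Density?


ρ = mass/volume
= 57/39
= 1.462 g/mL

1.462 g/mL


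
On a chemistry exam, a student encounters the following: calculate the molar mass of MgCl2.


M(MgCl2) = 1×24.31 + 2×35.45
= 24.31 + 70.9
= 95.21 g/mol

95.21 g/mol


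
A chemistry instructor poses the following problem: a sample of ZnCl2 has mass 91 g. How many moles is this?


M(ZnCl2) = 136.28 g/mol
n = mass/M = 91/136.28 = 0.6677 mol

0.6677 mol


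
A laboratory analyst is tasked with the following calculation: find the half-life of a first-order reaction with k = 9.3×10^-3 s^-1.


t½ = ln2/k = 0.693147/(9.3×10^-3 s^-1)
= 74.53 s

74.53 s


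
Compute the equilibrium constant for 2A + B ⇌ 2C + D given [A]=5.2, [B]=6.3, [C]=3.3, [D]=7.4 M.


Kc = [C]^2[D]/([A]^2[B])
= (3.3^2 × 7.4^1)/(5.2^2 × 6.3^1)
= 80.586/170.352
= 0.4731

0.4731


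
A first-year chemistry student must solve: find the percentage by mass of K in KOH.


M(KOH) = 1×39.1 + 1×16.0 + 1×1.008 = 56.108 g/mol
Mass of K = 1 × 39.1 = 39.10 g/mol
% K = 39.10/56.108 × 100 = 69.69%

69.69%


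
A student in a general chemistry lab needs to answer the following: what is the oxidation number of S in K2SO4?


2(+1) + x + 4(-2) = 0, so x = +6
Oxidation number: +6

+6


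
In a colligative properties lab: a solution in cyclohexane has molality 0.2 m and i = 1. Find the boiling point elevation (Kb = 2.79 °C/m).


ΔTb = Kb × m × i
= 2.79 × 0.2 × 1
= 0.558 °C

0.558 °C


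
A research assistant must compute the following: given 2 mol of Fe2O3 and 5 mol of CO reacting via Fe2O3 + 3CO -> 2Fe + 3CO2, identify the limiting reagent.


Mole ratio available / coefficient:
  Fe2O3: 2/1 = 2.000
  CO: 5/3 = 1.667
Smaller ratio is limiting.

CO


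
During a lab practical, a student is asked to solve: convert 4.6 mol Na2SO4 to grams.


M(Na2SO4) = 142.05 g/mol
mass = n × M = 4.6 × 142.05 = 653.43 g

653.43 g


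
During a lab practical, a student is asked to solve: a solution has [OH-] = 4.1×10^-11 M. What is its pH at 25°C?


pOH = -log10([OH-]) = -log10(4.1×10^-11)
= 11 - log10(4.1) = 10.39
pH = 14 - pOH = 14 - 10.39 = 3.61

3.61


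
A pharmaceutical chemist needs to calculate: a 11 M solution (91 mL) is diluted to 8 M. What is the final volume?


C1V1 = C2V2
11 × 91 = 8 × V2
V2 = 1001/8 = 125.12 mL

125.12 mL


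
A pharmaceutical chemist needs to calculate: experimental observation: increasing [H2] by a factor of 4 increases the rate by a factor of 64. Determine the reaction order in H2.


rate ∝ [H2]^n
4^n = 64 → n = 3
Order in H2: 3

3


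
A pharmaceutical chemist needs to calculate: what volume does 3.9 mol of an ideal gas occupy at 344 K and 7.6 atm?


PV = nRT  (R = 0.08206 L·atm/(mol·K))
V = nRT/P = 3.9×0.08206×344/7.6
= 14.486 L

14.486 L


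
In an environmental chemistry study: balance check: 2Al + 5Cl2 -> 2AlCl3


Equation: 2Al + 5Cl2 -> 2AlCl3
Check atoms: Al: 2=2, Cl: 10≠6
Not balanced

No, not balanced


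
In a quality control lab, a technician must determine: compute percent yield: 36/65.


% yield = actual/theoretical × 100
= 36/65 × 100
= 55.38%

55.38%


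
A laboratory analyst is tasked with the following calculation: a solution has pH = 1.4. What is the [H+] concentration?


[H+] = 10^(-pH) = 10^(-1.4)
= 3.98×10^-2 M

3.98×10^-2 M


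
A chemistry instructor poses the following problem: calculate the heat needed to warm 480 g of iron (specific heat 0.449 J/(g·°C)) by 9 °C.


q = mcΔT = 480 × 0.449 × 9
= 1939.68 J

1939.68 J


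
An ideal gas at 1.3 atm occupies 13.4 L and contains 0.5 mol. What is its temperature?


PV = nRT  (R = 0.08206 L·atm/(mol·K))
T = PV/(nR) = 1.3×13.4/(0.5×0.08206)
= 17.42/0.041030
= 424.57 K

424.57 K


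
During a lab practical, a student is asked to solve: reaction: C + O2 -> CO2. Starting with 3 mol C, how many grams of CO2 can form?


Mole ratio CO2:C = 1:1
n(CO2) = 3 × 1/1 = 3.000 mol
mass = 3.000 × 44.01 = 132.03 g

132.03 g


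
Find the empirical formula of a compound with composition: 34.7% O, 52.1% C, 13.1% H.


Assume 100 g sample. Moles of each element:
  O: 34.7/16.0 = 2.169 mol
  C: 52.1/12.01 = 4.338 mol
  H: 13.1/1.008 = 12.996 mol
Divide by smallest (2.169):
  O: 2.169/2.169 = 1.0
  C: 4.338/2.169 = 2.0
  H: 12.996/2.169 = 5.99
Empirical formula: C2H6O

C2H6O


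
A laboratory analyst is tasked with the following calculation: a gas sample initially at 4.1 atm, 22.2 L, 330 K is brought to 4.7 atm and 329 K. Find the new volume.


P1V1/T1 = P2V2/T2
V2 = P1V1T2/(T1P2)
= 4.1×22.2×329/(330×4.7)
= 19.307 L

19.307 L


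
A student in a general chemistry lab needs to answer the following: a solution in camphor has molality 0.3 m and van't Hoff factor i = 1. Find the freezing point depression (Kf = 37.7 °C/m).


ΔTf = Kf × m × i
= 37.7 × 0.3 × 1
= 11.31 °C

11.31 °C


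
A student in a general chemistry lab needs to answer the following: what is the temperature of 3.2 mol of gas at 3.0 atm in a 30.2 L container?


PV = nRT  (R = 0.08206 L·atm/(mol·K))
T = PV/(nR) = 3.0×30.2/(3.2×0.08206)
= 90.60/0.262592
= 345.02 K

345.02 K


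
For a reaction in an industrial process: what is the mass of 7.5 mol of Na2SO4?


M(Na2SO4) = 142.05 g/mol
mass = n × M = 7.5 × 142.05 = 1065.38 g

1065.38 g


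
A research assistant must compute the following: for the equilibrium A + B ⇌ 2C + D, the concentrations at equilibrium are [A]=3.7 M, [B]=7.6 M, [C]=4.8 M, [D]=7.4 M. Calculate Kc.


Kc = [C]^2[D]/([A][B])
= (4.8^2 × 7.4^1)/(3.7^1 × 7.6^1)
= 170.496/28.12
= 6.063

6.063


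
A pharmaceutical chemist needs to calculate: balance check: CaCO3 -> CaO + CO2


Equation: CaCO3 -> CaO + CO2
Check atoms: C: 1=1, Ca: 1=1, O: 3=3
Balanced

Yes, balanced


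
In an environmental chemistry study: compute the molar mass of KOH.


M(KOH) = 1×39.1 + 1×16.0 + 1×1.008
= 39.1 + 16.0 + 1.01
= 56.11 g/mol

56.11 g/mol


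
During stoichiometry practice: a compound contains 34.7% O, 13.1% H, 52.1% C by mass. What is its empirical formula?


Assume 100 g sample. Moles of each element:
  O: 34.7/16.0 = 2.169 mol
  H: 13.1/1.008 = 12.996 mol
  C: 52.1/12.01 = 4.338 mol
Divide by smallest (2.169):
  O: 2.169/2.169 = 1.0
  H: 12.996/2.169 = 5.99
  C: 4.338/2.169 = 2.0
Empirical formula: C2H6O

C2H6O


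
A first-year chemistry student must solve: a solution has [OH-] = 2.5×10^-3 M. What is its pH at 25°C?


pOH = -log10([OH-]) = -log10(2.5×10^-3)
= 3 - log10(2.5) = 2.6
pH = 14 - pOH = 14 - 2.6 = 11.4

11.4


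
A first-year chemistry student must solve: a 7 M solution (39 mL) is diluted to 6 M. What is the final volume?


C1V1 = C2V2
7 × 39 = 6 × V2
V2 = 273/6 = 45.5 mL

45.5 mL


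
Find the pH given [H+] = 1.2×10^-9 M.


pH = -log10([H+]) = -log10(1.2×10^-9)
= 9 - log10(1.2)
= 9 - 0.08
= 8.92

8.92


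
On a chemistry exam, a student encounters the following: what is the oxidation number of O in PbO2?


O is usually -2
Oxidation number: -2

-2


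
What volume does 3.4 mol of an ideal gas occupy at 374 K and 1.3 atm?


PV = nRT  (R = 0.08206 L·atm/(mol·K))
V = nRT/P = 3.4×0.08206×374/1.3
= 80.267 L

80.267 L


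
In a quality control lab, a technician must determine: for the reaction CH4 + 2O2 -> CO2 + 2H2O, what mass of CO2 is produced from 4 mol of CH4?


Mole ratio CO2:CH4 = 1:1
n(CO2) = 4 × 1/1 = 4.000 mol
mass = 4.000 × 44.01 = 176.04 g

176.04 g
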